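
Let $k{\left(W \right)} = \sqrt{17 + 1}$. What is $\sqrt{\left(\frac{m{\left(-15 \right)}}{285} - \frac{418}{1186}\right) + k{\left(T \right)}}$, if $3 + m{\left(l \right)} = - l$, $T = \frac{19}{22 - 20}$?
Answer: $\frac{\sqrt{-984904805 + 9520896675 \sqrt{2}}}{56335} \approx 1.983$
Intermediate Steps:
$T = \frac{19}{2}$ ($T = \frac{19}{22 - 20} = \frac{19}{2} \approx 9.5$)
$m{\left(l \right)} = -3 - l$
$k{\left(W \right)} = 3 \sqrt{2}$ ($k{\left(W \right)} = \sqrt{18} = 3 \sqrt{2}$)
$\sqrt{\left(\frac{m{\left(-15 \right)}}{285} - \frac{418}{1186}\right) + k{\left(T \right)}} = \sqrt{\left(\frac{-3 - -15}{285} - \frac{418}{1186}\right) + 3 \sqrt{2}} = \sqrt{\left(\left(-3 + 15\right) \frac{1}{285} - \frac{209}{593}\right) + 3 \sqrt{2}} = \sqrt{\left(12 \cdot \frac{1}{285} - \frac{209}{593}\right) + 3 \sqrt{2}} = \sqrt{\left(\frac{4}{95} - \frac{209}{593}\right) + 3 \sqrt{2}} = \sqrt{- \frac{17483}{56335} + 3 \sqrt{2}}$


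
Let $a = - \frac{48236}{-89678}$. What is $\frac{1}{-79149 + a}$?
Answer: $- \frac{44839}{3548937893} \approx -1.2634 \cdot 10^{-5}$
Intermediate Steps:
$a = \frac{24118}{44839}$ ($a = \left(-48236\right) \left(- \frac{1}{89678}\right) = \frac{24118}{44839} \approx 0.53788$)
$\frac{1}{-79149 + a} = \frac{1}{-79149 + \frac{24118}{44839}} = \frac{1}{- \frac{3548937893}{44839}} = - \frac{44839}{3548937893}$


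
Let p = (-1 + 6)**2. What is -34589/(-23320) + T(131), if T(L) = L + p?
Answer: 3672509/23320 ≈ 157.48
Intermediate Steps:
p = 25 (p = 5**2 = 25)
T(L) = 25 + L (T(L) = L + 25 = 25 + L)
-34589/(-23320) + T(131) = -34589/(-23320) + (25 + 131) = -34589*(-1/23320) + 156 = 34589/23320 + 156 = 3672509/23320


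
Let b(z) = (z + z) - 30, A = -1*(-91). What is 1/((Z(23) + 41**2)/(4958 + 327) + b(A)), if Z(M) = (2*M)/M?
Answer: 5285/805003 ≈ 0.0065652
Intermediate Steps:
Z(M) = 2
A = 91
b(z) = -30 + 2*z (b(z) = 2*z - 30 = -30 + 2*z)
1/((Z(23) + 41**2)/(4958 + 327) + b(A)) = 1/((2 + 41**2)/(4958 + 327) + (-30 + 2*91)) = 1/((2 + 1681)/5285 + (-30 + 182)) = 1/(1683*(1/5285) + 152) = 1/(1683/5285 + 152) = 1/(805003/5285) = 5285/805003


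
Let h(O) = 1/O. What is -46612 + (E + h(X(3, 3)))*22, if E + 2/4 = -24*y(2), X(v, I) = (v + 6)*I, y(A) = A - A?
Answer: -1258799/27 ≈ -46622.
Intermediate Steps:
y(A) = 0
X(v, I) = I*(6 + v) (X(v, I) = (6 + v)*I = I*(6 + v))
E = -½ (E = -½ - 24*0 = -½ + 0 = -½ ≈ -0.50000)
-46612 + (E + h(X(3, 3)))*22 = -46612 + (-½ + 1/(3*(6 + 3)))*22 = -46612 + (-½ + 1/(3*9))*22 = -46612 + (-½ + 1/27)*22 = -46612 - 25/54*22 = -46612 - 275/27 = -1258799/27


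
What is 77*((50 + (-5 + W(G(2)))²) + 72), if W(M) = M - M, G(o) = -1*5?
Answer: 11319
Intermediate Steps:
G(o) = -5
W(M) = 0
77*((50 + (-5 + W(G(2)))²) + 72) = 77*((50 + (-5 + 0)²) + 72) = 77*((50 + (-5)²) + 72) = 77*((50 + 25) + 72) = 77*(75 + 72) = 77*147 = 11319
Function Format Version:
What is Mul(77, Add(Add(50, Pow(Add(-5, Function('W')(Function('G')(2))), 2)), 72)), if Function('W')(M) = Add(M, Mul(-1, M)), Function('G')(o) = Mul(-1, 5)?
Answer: 11319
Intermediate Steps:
Function('G')(o) = -5
Function('W')(M) = 0
Mul(77, Add(Add(50, Pow(Add(-5, Function('W')(Function('G')(2))), 2)), 72)) = Mul(77, Add(Add(50, Pow(Add(-5, 0), 2)), 72)) = Mul(77, Add(Add(50, Pow(-5, 2)), 72)) = Mul(77, Add(Add(50, 25), 72)) = Mul(77, Add(75, 72)) = Mul(77, 147) = 11319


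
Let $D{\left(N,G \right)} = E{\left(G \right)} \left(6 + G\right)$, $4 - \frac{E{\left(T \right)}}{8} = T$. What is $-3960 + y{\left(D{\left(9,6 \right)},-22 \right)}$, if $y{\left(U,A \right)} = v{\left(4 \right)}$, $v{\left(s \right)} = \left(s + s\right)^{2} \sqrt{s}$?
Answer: $-3832$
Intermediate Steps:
$E{\left(T \right)} = 32 - 8 T$
$v{\left(s \right)} = 4 s^{\frac{5}{2}}$ ($v{\left(s \right)} = \left(2 s\right)^{2} \sqrt{s} = 4 s^{2} \sqrt{s} = 4 s^{\frac{5}{2}}$)
$D{\left(N,G \right)} = \left(6 + G\right) \left(32 - 8 G\right)$ ($D{\left(N,G \right)} = \left(32 - 8 G\right) \left(6 + G\right) = \left(6 + G\right) \left(32 - 8 G\right)$)
$y{\left(U,A \right)} = 128$ ($y{\left(U,A \right)} = 4 \cdot 4^{\frac{5}{2}} = 4 \cdot 32 = 128$)
$-3960 + y{\left(D{\left(9,6 \right)},-22 \right)} = -3960 + 128 = -3832$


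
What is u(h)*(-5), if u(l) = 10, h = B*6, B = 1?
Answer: -50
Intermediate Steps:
h = 6 (h = 1*6 = 6)
u(h)*(-5) = 10*(-5) = -50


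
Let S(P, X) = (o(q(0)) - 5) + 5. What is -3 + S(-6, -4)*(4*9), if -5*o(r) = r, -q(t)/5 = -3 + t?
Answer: -111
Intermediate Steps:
q(t) = 15 - 5*t (q(t) = -5*(-3 + t) = 15 - 5*t)
o(r) = -r/5
S(P, X) = -3 (S(P, X) = (-(15 - 5*0)/5 - 5) + 5 = (-(15 + 0)/5 - 5) + 5 = (-1/5*15 - 5) + 5 = (-3 - 5) + 5 = -8 + 5 = -3)
-3 + S(-6, -4)*(4*9) = -3 - 12*9 = -3 - 3*36 = -3 - 108 = -111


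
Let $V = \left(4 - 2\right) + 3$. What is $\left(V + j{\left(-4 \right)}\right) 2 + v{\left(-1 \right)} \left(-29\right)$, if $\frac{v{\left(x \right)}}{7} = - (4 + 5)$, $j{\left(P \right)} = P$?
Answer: $1829$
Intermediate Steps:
$V = 5$ ($V = 2 + 3 = 5$)
$v{\left(x \right)} = -63$ ($v{\left(x \right)} = 7 \left(- (4 + 5)\right) = 7 \left(\left(-1\right) 9\right) = 7 \left(-9\right) = -63$)
$\left(V + j{\left(-4 \right)}\right) 2 + v{\left(-1 \right)} \left(-29\right) = \left(5 - 4\right) 2 - -1827 = 1 \cdot 2 + 1827 = 2 + 1827 = 1829$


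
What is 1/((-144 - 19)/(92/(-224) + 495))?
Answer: -27697/9128 ≈ -3.0343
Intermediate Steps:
1/((-144 - 19)/(92/(-224) + 495)) = 1/(-163/(92*(-1/224) + 495)) = 1/(-163/(-23/56 + 495)) = 1/(-163/27697/56) = 1/(-163*56/27697) = 1/(-9128/27697) = -27697/9128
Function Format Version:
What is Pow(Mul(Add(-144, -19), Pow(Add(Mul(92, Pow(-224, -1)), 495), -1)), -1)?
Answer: Rational(-27697, 9128) ≈ -3.0343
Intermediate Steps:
Pow(Mul(Add(-144, -19), Pow(Add(Mul(92, Pow(-224, -1)), 495), -1)), -1) = Pow(Mul(-163, Pow(Add(Mul(92, Rational(-1, 224)), 495), -1)), -1) = Pow(Mul(-163, Pow(Add(Rational(-23, 56), 495), -1)), -1) = Pow(Mul(-163, Pow(Rational(27697, 56), -1)), -1) = Pow(Mul(-163, Rational(56, 27697)), -1) = Pow(Rational(-9128, 27697), -1) = Rational(-27697, 9128)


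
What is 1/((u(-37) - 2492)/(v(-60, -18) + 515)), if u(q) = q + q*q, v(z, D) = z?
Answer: -91/232 ≈ -0.39224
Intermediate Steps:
u(q) = q + q²
1/((u(-37) - 2492)/(v(-60, -18) + 515)) = 1/((-37*(1 - 37) - 2492)/(-60 + 515)) = 1/((-37*(-36) - 2492)/455) = 1/((1332 - 2492)*(1/455)) = 1/(-1160*1/455) = 1/(-232/91) = -91/232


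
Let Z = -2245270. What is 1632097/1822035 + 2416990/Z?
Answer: -73934194346/409096052445 ≈ -0.18073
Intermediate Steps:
1632097/1822035 + 2416990/Z = 1632097/1822035 + 2416990/(-2245270) = 1632097*(1/1822035) + 2416990*(-1/2245270) = 1632097/1822035 - 241699/224527 = -73934194346/409096052445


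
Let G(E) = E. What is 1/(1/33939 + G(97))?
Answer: 33939/3292084 ≈ 0.010309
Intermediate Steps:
1/(1/33939 + G(97)) = 1/(1/33939 + 97) = 1/(3292084/33939) = 33939/3292084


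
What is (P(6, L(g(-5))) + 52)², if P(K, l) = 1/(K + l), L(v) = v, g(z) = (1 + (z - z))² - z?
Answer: 390625/144 ≈ 2712.7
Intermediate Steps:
g(z) = 1 - z (g(z) = (1 + 0)² - z = 1² - z = 1 - z)
(P(6, L(g(-5))) + 52)² = (1/(6 + (1 - 1*(-5))) + 52)² = (1/(6 + (1 + 5)) + 52)² = (1/(6 + 6) + 52)² = (1/12 + 52)² = (625/12)² = 390625/144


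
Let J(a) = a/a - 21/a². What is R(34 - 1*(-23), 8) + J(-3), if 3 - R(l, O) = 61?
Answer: -178/3 ≈ -59.333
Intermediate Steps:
R(l, O) = -58 (R(l, O) = 3 - 1*61 = 3 - 61 = -58)
J(a) = 1 - 21/a²
R(34 - 1*(-23), 8) + J(-3) = -58 + (1 - 21/(-3)²) = -58 + (1 - 21*⅑) = -58 + (1 - 7/3) = -58 - 4/3 = -178/3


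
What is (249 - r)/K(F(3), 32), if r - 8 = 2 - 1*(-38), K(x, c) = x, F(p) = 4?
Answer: 201/4 ≈ 50.250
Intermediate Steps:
r = 48 (r = 8 + (2 - 1*(-38)) = 8 + (2 + 38) = 8 + 40 = 48)
(249 - r)/K(F(3), 32) = (249 - 1*48)/4 = (249 - 48)*(1/4) = 201*(1/4) = 201/4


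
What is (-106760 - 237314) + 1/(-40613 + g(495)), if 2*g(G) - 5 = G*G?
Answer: -28180348747/81902 ≈ -3.4407e+5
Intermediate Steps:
g(G) = 5/2 + G²/2 (g(G) = 5/2 + (G*G)/2 = 5/2 + G²/2)
(-106760 - 237314) + 1/(-40613 + g(495)) = (-106760 - 237314) + 1/(-40613 + (5/2 + (½)*495²)) = -344074 + 1/(-40613 + (5/2 + (½)*245025)) = -344074 + 1/(-40613 + (5/2 + 245025/2)) = -344074 + 1/(-40613 + 122515) = -344074 + 1/81902 = -28180348747/81902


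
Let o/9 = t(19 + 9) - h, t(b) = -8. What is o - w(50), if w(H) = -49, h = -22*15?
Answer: 2947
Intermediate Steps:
h = -330
o = 2898 (o = 9*(-8 - 1*(-330)) = 9*(-8 + 330) = 9*322 = 2898)
o - w(50) = 2898 - 1*(-49) = 2898 + 49 = 2947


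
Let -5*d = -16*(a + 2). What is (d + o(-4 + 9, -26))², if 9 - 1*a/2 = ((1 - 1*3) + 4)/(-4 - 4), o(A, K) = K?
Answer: 39204/25 ≈ 1568.2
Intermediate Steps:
a = 37/2 (a = 18 - 2*((1 - 1*3) + 4)/(-4 - 4) = 18 - 2*((1 - 3) + 4)/(-8) = 18 - 2*(-2 + 4)*(-1)/8 = 18 - 4*(-1)/8 = 18 - 2*(-¼) = 18 + ½ = 37/2 ≈ 18.500)
d = 328/5 (d = -(-16)*(37/2 + 2)/5 = -(-16)*41/(5*2) = -⅕*(-328) = 328/5 ≈ 65.600)
(d + o(-4 + 9, -26))² = (328/5 - 26)² = (198/5)² = 39204/25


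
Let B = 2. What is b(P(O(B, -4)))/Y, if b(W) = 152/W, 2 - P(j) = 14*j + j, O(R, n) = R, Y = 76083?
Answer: -38/532581 ≈ -7.1351e-5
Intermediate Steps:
P(j) = 2 - 15*j (P(j) = 2 - (14*j + j) = 2 - 15*j)
b(P(O(B, -4)))/Y = (152/(2 - 15*2))/76083 = (152/(2 - 30))*(1/76083) = (152/(-28))*(1/76083) = (152*(-1/28))*(1/76083) = -38/7*1/76083 = -38/532581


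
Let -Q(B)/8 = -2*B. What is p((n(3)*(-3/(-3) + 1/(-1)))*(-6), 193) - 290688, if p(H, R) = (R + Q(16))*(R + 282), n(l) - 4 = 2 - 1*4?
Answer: -77413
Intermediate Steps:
Q(B) = 16*B (Q(B) = -(-16)*B = 16*B)
n(l) = 2 (n(l) = 4 + (2 - 1*4) = 4 + (2 - 4) = 4 - 2 = 2)
p(H, R) = (256 + R)*(282 + R) (p(H, R) = (R + 16*16)*(R + 282) = (R + 256)*(282 + R) = (256 + R)*(282 + R))
p((n(3)*(-3/(-3) + 1/(-1)))*(-6), 193) - 290688 = (72192 + 193**2 + 538*193) - 290688 = (72192 + 37249 + 103834) - 290688 = 213275 - 290688 = -77413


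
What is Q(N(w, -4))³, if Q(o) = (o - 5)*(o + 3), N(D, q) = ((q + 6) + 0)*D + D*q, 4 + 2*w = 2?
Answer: -3375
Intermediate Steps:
w = -1 (w = -2 + (½)*2 = -2 + 1 = -1)
N(D, q) = D*q + D*(6 + q) (N(D, q) = ((6 + q) + 0)*D + D*q = (6 + q)*D + D*q = D*(6 + q) + D*q = D*q + D*(6 + q))
Q(o) = (-5 + o)*(3 + o)
Q(N(w, -4))³ = (-15 + (2*(-1)*(3 - 4))² - 4*(-1)*(3 - 4))³ = (-15 + (2*(-1)*(-1))² - 4*(-1)*(-1))³ = (-15 + 2² - 2*2)³ = (-15 + 4 - 4)³ = (-15)³ = -3375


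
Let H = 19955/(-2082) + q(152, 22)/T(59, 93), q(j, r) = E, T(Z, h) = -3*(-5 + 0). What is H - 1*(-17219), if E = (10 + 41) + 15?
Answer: 179195819/10410 ≈ 17214.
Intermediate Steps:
T(Z, h) = 15 (T(Z, h) = -3*(-5) = 15)
E = 66 (E = 51 + 15 = 66)
q(j, r) = 66
H = -53971/10410 (H = 19955/(-2082) + 66/15 = 19955*(-1/2082) + 66*(1/15) = -19955/2082 + 22/5 = -53971/10410 ≈ -5.1845)
H - 1*(-17219) = -53971/10410 - 1*(-17219) = -53971/10410 + 17219 = 179195819/10410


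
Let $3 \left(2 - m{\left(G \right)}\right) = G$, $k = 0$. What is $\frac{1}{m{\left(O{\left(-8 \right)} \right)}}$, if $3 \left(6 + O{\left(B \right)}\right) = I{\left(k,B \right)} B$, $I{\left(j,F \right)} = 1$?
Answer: $\frac{9}{44} \approx 0.20455$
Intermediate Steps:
$O{\left(B \right)} = -6 + \frac{B}{3}$ ($O{\left(B \right)} = -6 + \frac{1 B}{3} = -6 + \frac{B}{3}$)
$m{\left(G \right)} = 2 - \frac{G}{3}$
$\frac{1}{m{\left(O{\left(-8 \right)} \right)}} = \frac{1}{2 - \frac{-6 + \frac{1}{3} \left(-8\right)}{3}} = \frac{1}{2 - \frac{-6 - \frac{8}{3}}{3}} = \frac{1}{2 - - \frac{26}{9}} = \frac{1}{2 + \frac{26}{9}} = \frac{1}{\frac{44}{9}} = \frac{9}{44}$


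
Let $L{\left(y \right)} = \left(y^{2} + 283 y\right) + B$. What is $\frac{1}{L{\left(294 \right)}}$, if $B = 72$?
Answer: $\frac{1}{169710} \approx 5.8924 \cdot 10^{-6}$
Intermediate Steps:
$L{\left(y \right)} = 72 + y^{2} + 283 y$ ($L{\left(y \right)} = \left(y^{2} + 283 y\right) + 72 = 72 + y^{2} + 283 y$)
$\frac{1}{L{\left(294 \right)}} = \frac{1}{72 + 294^{2} + 283 \cdot 294} = \frac{1}{72 + 86436 + 83202} = \frac{1}{169710}$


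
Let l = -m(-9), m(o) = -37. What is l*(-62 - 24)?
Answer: -3182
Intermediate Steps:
l = 37 (l = -1*(-37) = 37)
l*(-62 - 24) = 37*(-62 - 24) = 37*(-86) = -3182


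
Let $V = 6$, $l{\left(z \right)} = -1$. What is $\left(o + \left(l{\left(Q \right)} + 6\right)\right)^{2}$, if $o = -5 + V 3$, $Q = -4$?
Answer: $324$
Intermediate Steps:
$o = 13$ ($o = -5 + 6 \cdot 3 = -5 + 18 = 13$)
$\left(o + \left(l{\left(Q \right)} + 6\right)\right)^{2} = \left(13 + \left(-1 + 6\right)\right)^{2} = \left(13 + 5\right)^{2} = 18^{2} = 324$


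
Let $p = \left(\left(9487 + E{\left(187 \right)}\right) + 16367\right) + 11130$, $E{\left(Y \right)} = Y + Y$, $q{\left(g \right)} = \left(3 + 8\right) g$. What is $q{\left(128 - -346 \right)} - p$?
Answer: $-32144$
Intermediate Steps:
$q{\left(g \right)} = 11 g$
$E{\left(Y \right)} = 2 Y$
$p = 37358$ ($p = \left(\left(9487 + 2 \cdot 187\right) + 16367\right) + 11130 = \left(\left(9487 + 374\right) + 16367\right) + 11130 = \left(9861 + 16367\right) + 11130 = 26228 + 11130 = 37358$)
$q{\left(128 - -346 \right)} - p = 11 \left(128 - -346\right) - 37358 = 11 \left(128 + 346\right) - 37358 = 11 \cdot 474 - 37358 = 5214 - 37358 = -32144$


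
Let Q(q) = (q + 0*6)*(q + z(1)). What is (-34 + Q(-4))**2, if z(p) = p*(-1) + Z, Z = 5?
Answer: 1156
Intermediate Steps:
z(p) = 5 - p (z(p) = p*(-1) + 5 = -p + 5 = 5 - p)
Q(q) = q*(4 + q) (Q(q) = (q + 0*6)*(q + (5 - 1*1)) = (q + 0)*(q + (5 - 1)) = q*(q + 4) = q*(4 + q))
(-34 + Q(-4))**2 = (-34 - 4*(4 - 4))**2 = (-34 - 4*0)**2 = (-34 + 0)**2 = (-34)**2 = 1156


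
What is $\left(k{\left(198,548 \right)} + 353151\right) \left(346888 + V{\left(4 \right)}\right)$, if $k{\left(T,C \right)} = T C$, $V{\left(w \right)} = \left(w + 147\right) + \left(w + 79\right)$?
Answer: $160250606910$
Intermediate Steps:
$V{\left(w \right)} = 226 + 2 w$ ($V{\left(w \right)} = \left(147 + w\right) + \left(79 + w\right) = 226 + 2 w$)
$k{\left(T,C \right)} = C T$
$\left(k{\left(198,548 \right)} + 353151\right) \left(346888 + V{\left(4 \right)}\right) = \left(548 \cdot 198 + 353151\right) \left(346888 + \left(226 + 2 \cdot 4\right)\right) = \left(108504 + 353151\right) \left(346888 + \left(226 + 8\right)\right) = 461655 \left(346888 + 234\right) = 461655 \cdot 347122 = 160250606910$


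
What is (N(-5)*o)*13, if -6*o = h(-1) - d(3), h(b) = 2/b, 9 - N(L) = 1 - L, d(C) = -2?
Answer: 0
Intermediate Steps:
N(L) = 8 + L (N(L) = 9 - (1 - L) = 9 + (-1 + L) = 8 + L)
o = 0 (o = -(2/(-1) - 1*(-2))/6 = -(2*(-1) + 2)/6 = -(-2 + 2)/6 = -⅙*0 = 0)
(N(-5)*o)*13 = ((8 - 5)*0)*13 = (3*0)*13 = 0*13 = 0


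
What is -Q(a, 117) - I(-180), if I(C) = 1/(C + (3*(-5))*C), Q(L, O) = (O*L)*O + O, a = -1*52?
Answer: 1793511719/2520 ≈ 7.1171e+5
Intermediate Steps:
a = -52
Q(L, O) = O + L*O² (Q(L, O) = (L*O)*O + O = L*O² + O = O + L*O²)
I(C) = -1/(14*C) (I(C) = 1/(C - 15*C) = 1/(-14*C) = -1/(14*C))
-Q(a, 117) - I(-180) = -117*(1 - 52*117) - (-1)/(14*(-180)) = -117*(1 - 6084) - (-1)*(-1)/(14*180) = -117*(-6083) - 1*1/2520 = -1*(-711711) - 1/2520 = 711711 - 1/2520 = 1793511719/2520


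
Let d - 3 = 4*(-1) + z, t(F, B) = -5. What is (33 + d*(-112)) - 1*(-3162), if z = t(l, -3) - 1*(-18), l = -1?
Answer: 1851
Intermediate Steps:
z = 13 (z = -5 - 1*(-18) = -5 + 18 = 13)
d = 12 (d = 3 + (4*(-1) + 13) = 3 + (-4 + 13) = 3 + 9 = 12)
(33 + d*(-112)) - 1*(-3162) = (33 + 12*(-112)) - 1*(-3162) = (33 - 1344) + 3162 = -1311 + 3162 = 1851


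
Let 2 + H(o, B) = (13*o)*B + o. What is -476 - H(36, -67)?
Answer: 30846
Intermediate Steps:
H(o, B) = -2 + o + 13*B*o (H(o, B) = -2 + ((13*o)*B + o) = -2 + (13*B*o + o) = -2 + (o + 13*B*o) = -2 + o + 13*B*o)
-476 - H(36, -67) = -476 - (-2 + 36 + 13*(-67)*36) = -476 - (-2 + 36 - 31356) = -476 - 1*(-31322) = -476 + 31322 = 30846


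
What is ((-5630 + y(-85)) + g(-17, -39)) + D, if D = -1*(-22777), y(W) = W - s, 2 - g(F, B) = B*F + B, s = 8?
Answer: 16432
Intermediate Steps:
g(F, B) = 2 - B - B*F (g(F, B) = 2 - (B*F + B) = 2 - (B + B*F) = 2 + (-B - B*F) = 2 - B - B*F)
y(W) = -8 + W (y(W) = W - 1*8 = W - 8 = -8 + W)
D = 22777
((-5630 + y(-85)) + g(-17, -39)) + D = ((-5630 + (-8 - 85)) + (2 - 1*(-39) - 1*(-39)*(-17))) + 22777 = ((-5630 - 93) + (2 + 39 - 663)) + 22777 = (-5723 - 622) + 22777 = -6345 + 22777 = 16432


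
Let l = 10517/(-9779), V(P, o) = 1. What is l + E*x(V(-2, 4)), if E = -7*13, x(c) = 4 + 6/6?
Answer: -4459962/9779 ≈ -456.08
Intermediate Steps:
x(c) = 5 (x(c) = 4 + 6*(⅙) = 4 + 1 = 5)
E = -91
l = -10517/9779 (l = 10517*(-1/9779) = -10517/9779 ≈ -1.0755)
l + E*x(V(-2, 4)) = -10517/9779 - 91*5 = -10517/9779 - 455 = -4459962/9779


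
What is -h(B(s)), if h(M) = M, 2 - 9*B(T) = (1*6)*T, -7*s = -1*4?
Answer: 10/63 ≈ 0.15873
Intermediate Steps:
s = 4/7 (s = -(-1)*4/7 = -⅐*(-4) = 4/7 ≈ 0.57143)
B(T) = 2/9 - 2*T/3 (B(T) = 2/9 - 1*6*T/9 = 2/9 - 2*T/3)
-h(B(s)) = -(2/9 - ⅔*4/7) = -(2/9 - 8/21) = -1*(-10/63) = 10/63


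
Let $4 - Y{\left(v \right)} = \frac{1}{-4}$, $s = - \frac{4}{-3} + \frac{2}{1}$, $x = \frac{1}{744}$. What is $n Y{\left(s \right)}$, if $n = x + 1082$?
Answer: $\frac{13685153}{2976} \approx 4598.5$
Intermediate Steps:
$x = \frac{1}{744} \approx 0.0013441$
$s = \frac{10}{3}$ ($s = \left(-4\right) \left(- \frac{1}{3}\right) + 2 \cdot 1 = \frac{4}{3} + 2 = \frac{10}{3} \approx 3.3333$)
$n = \frac{805009}{744}$ ($n = \frac{1}{744} + 1082 = \frac{805009}{744} \approx 1082.0$)
$Y{\left(v \right)} = \frac{17}{4}$ ($Y{\left(v \right)} = 4 - \frac{1}{-4} = 4 - - \frac{1}{4} = 4 + \frac{1}{4} = \frac{17}{4}$)
$n Y{\left(s \right)} = \frac{805009}{744} \cdot \frac{17}{4} = \frac{13685153}{2976}$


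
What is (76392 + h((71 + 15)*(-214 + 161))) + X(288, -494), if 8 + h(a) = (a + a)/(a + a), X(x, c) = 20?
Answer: 76405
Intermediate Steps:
h(a) = -7 (h(a) = -8 + (a + a)/(a + a) = -8 + (2*a)/((2*a)) = -8 + (2*a)*(1/(2*a)) = -8 + 1 = -7)
(76392 + h((71 + 15)*(-214 + 161))) + X(288, -494) = (76392 - 7) + 20 = 76385 + 20 = 76405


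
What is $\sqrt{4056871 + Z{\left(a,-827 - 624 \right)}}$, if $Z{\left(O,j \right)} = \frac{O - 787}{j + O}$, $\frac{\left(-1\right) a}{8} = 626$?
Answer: $\frac{4 \sqrt{10577959033566}}{6459} \approx 2014.2$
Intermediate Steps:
$a = -5008$ ($a = \left(-8\right) 626 = -5008$)
$Z{\left(O,j \right)} = \frac{-787 + O}{O + j}$
$\sqrt{4056871 + Z{\left(a,-827 - 624 \right)}} = \sqrt{4056871 + \frac{-787 - 5008}{-5008 - 1451}} = \sqrt{4056871 + \frac{1}{-5008 - 1451} \left(-5795\right)} = \sqrt{4056871 + \frac{1}{-6459} \left(-5795\right)} = \sqrt{4056871 - - \frac{5795}{6459}} = \sqrt{4056871 + \frac{5795}{6459}} = \sqrt{\frac{26203335584}{6459}} = \frac{4 \sqrt{10577959033566}}{6459}$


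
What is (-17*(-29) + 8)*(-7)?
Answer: -3507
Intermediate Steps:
(-17*(-29) + 8)*(-7) = (493 + 8)*(-7) = 501*(-7) = -3507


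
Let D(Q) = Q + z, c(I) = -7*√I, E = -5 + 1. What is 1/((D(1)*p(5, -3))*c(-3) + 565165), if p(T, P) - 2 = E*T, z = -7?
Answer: 565165/319413191833 + 756*I*√3/319413191833 ≈ 1.7694e-6 + 4.0995e-9*I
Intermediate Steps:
E = -4
D(Q) = -7 + Q (D(Q) = Q - 7 = -7 + Q)
p(T, P) = 2 - 4*T
1/((D(1)*p(5, -3))*c(-3) + 565165) = 1/(((-7 + 1)*(2 - 4*5))*(-7*I*√3) + 565165) = 1/((-6*(2 - 20))*(-7*I*√3) + 565165) = 1/((-6*(-18))*(-7*I*√3) + 565165) = 1/(108*(-7*I*√3) + 565165) = 1/(-756*I*√3 + 565165) = 1/(565165 - 756*I*√3)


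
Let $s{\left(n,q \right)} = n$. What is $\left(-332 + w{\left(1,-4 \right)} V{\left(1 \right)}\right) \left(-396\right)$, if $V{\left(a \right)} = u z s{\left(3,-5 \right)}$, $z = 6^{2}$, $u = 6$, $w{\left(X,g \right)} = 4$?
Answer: $-894960$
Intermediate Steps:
$z = 36$
$V{\left(a \right)} = 648$ ($V{\left(a \right)} = 6 \cdot 36 \cdot 3 = 216 \cdot 3 = 648$)
$\left(-332 + w{\left(1,-4 \right)} V{\left(1 \right)}\right) \left(-396\right) = \left(-332 + 4 \cdot 648\right) \left(-396\right) = \left(-332 + 2592\right) \left(-396\right) = 2260 \left(-396\right) = -894960$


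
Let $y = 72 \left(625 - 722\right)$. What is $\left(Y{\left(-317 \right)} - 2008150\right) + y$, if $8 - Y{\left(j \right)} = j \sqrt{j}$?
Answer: $-2015126 + 317 i \sqrt{317} \approx -2.0151 \cdot 10^{6} + 5644.0 i$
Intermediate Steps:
$y = -6984$ ($y = 72 \left(-97\right) = -6984$)
$Y{\left(j \right)} = 8 - j^{\frac{3}{2}}$ ($Y{\left(j \right)} = 8 - j \sqrt{j} = 8 - j^{\frac{3}{2}}$)
$\left(Y{\left(-317 \right)} - 2008150\right) + y = \left(\left(8 - \left(-317\right)^{\frac{3}{2}}\right) - 2008150\right) - 6984 = \left(\left(8 - - 317 i \sqrt{317}\right) - 2008150\right) - 6984 = \left(\left(8 + 317 i \sqrt{317}\right) - 2008150\right) - 6984 = \left(-2008142 + 317 i \sqrt{317}\right) - 6984 = -2015126 + 317 i \sqrt{317}$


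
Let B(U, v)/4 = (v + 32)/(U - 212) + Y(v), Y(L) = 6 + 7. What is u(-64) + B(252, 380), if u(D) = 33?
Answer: 631/5 ≈ 126.20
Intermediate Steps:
Y(L) = 13
B(U, v) = 52 + 4*(32 + v)/(-212 + U) (B(U, v) = 4*((v + 32)/(U - 212) + 13) = 4*((32 + v)/(-212 + U) + 13) = 4*(13 + (32 + v)/(-212 + U)) = 52 + 4*(32 + v)/(-212 + U))
u(-64) + B(252, 380) = 33 + 4*(-2724 + 380 + 13*252)/(-212 + 252) = 33 + 4*(-2724 + 380 + 3276)/40 = 33 + 4*(1/40)*932 = 33 + 466/5 = 631/5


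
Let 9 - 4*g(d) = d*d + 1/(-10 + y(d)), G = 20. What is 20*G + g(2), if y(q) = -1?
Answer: 4414/11 ≈ 401.27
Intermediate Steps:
g(d) = 25/11 - d²/4 (g(d) = 9/4 - (d*d + 1/(-10 - 1))/4 = 9/4 - (d² + 1/(-11))/4 = 9/4 - (d² - 1/11)/4 = 9/4 - (-1/11 + d²)/4 = 9/4 + (1/44 - d²/4) = 25/11 - d²/4)
20*G + g(2) = 20*20 + (25/11 - ¼*2²) = 400 + (25/11 - ¼*4) = 400 + (25/11 - 1) = 400 + 14/11 = 4414/11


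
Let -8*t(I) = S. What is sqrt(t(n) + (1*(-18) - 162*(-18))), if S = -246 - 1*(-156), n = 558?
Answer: 3*sqrt(1293)/2 ≈ 53.937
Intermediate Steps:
S = -90 (S = -246 + 156 = -90)
t(I) = 45/4 (t(I) = -1/8*(-90) = 45/4)
sqrt(t(n) + (1*(-18) - 162*(-18))) = sqrt(45/4 + (1*(-18) - 162*(-18))) = sqrt(45/4 + (-18 + 2916)) = sqrt(45/4 + 2898) = sqrt(11637/4) = 3*sqrt(1293)/2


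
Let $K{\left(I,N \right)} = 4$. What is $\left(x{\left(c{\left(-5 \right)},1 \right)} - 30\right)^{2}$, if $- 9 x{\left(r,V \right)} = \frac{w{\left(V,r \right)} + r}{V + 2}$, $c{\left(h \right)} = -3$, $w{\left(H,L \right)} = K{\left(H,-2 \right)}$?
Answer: $\frac{657721}{729} \approx 902.22$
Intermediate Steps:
$w{\left(H,L \right)} = 4$
$x{\left(r,V \right)} = - \frac{4 + r}{9 \left(2 + V\right)}$ ($x{\left(r,V \right)} = - \frac{\left(4 + r\right) \frac{1}{V + 2}}{9} = - \frac{\left(4 + r\right) \frac{1}{2 + V}}{9} = - \frac{\frac{1}{2 + V} \left(4 + r\right)}{9} = - \frac{4 + r}{9 \left(2 + V\right)}$)
$\left(x{\left(c{\left(-5 \right)},1 \right)} - 30\right)^{2} = \left(\frac{-4 - -3}{9 \left(2 + 1\right)} - 30\right)^{2} = \left(\frac{-4 + 3}{9 \cdot 3} - 30\right)^{2} = \left(\frac{1}{9} \cdot \frac{1}{3} \left(-1\right) - 30\right)^{2} = \left(- \frac{1}{27} - 30\right)^{2} = \left(- \frac{811}{27}\right)^{2} = \frac{657721}{729}$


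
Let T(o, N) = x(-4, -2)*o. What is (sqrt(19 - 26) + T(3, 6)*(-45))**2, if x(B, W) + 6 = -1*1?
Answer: (945 + I*sqrt(7))**2 ≈ 8.9302e+5 + 5001.0*I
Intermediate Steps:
x(B, W) = -7 (x(B, W) = -6 - 1*1 = -6 - 1 = -7)
T(o, N) = -7*o
(sqrt(19 - 26) + T(3, 6)*(-45))**2 = (sqrt(19 - 26) - 7*3*(-45))**2 = (sqrt(-7) - 21*(-45))**2 = (I*sqrt(7) + 945)**2 = (945 + I*sqrt(7))**2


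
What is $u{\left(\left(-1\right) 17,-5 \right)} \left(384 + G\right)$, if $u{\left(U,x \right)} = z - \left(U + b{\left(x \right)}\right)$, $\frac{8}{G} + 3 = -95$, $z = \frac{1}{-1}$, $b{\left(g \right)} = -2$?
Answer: $\frac{338616}{49} \approx 6910.5$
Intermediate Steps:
$z = -1$
$G = - \frac{4}{49}$ ($G = \frac{8}{-3 - 95} = \frac{8}{-98} = 8 \left(- \frac{1}{98}\right) = - \frac{4}{49} \approx -0.081633$)
$u{\left(U,x \right)} = 1 - U$ ($u{\left(U,x \right)} = -1 - \left(U - 2\right) = -1 - \left(-2 + U\right) = 1 - U$)
$u{\left(\left(-1\right) 17,-5 \right)} \left(384 + G\right) = \left(1 - \left(-1\right) 17\right) \left(384 - \frac{4}{49}\right) = \left(1 - -17\right) \frac{18812}{49} = \left(1 + 17\right) \frac{18812}{49} = 18 \cdot \frac{18812}{49} = \frac{338616}{49}$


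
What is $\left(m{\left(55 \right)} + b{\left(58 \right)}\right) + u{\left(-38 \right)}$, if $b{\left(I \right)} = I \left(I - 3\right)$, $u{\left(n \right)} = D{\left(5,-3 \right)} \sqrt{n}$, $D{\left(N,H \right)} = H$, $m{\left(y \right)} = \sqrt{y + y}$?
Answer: $3190 + \sqrt{110} - 3 i \sqrt{38} \approx 3200.5 - 18.493 i$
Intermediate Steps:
$m{\left(y \right)} = \sqrt{2} \sqrt{y}$ ($m{\left(y \right)} = \sqrt{2 y} = \sqrt{2} \sqrt{y}$)
$u{\left(n \right)} = - 3 \sqrt{n}$
$b{\left(I \right)} = I \left(-3 + I\right)$
$\left(m{\left(55 \right)} + b{\left(58 \right)}\right) + u{\left(-38 \right)} = \left(\sqrt{2} \sqrt{55} + 58 \left(-3 + 58\right)\right) - 3 \sqrt{-38} = \left(\sqrt{110} + 58 \cdot 55\right) - 3 i \sqrt{38} = \left(\sqrt{110} + 3190\right) - 3 i \sqrt{38} = \left(3190 + \sqrt{110}\right) - 3 i \sqrt{38} = 3190 + \sqrt{110} - 3 i \sqrt{38}$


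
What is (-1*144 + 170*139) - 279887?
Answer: -256401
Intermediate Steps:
(-1*144 + 170*139) - 279887 = (-144 + 23630) - 279887 = 23486 - 279887 = -256401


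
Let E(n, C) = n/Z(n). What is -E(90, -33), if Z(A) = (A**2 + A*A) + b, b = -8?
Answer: -45/8096 ≈ -0.0055583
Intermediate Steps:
Z(A) = -8 + 2*A**2 (Z(A) = (A**2 + A*A) - 8 = (A**2 + A**2) - 8 = 2*A**2 - 8 = -8 + 2*A**2)
E(n, C) = n/(-8 + 2*n**2)
-E(90, -33) = -90/(2*(-4 + 90**2)) = -90/(2*(-4 + 8100)) = -90/(2*8096) = -1*45/8096 = -45/8096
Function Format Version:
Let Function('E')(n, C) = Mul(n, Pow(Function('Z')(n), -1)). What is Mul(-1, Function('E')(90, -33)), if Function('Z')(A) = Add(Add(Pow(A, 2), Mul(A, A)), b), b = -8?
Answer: Rational(-45, 8096) ≈ -0.0055583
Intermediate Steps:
Function('Z')(A) = Add(-8, Mul(2, Pow(A, 2))) (Function('Z')(A) = Add(Add(Pow(A, 2), Mul(A, A)), -8) = Add(Add(Pow(A, 2), Pow(A, 2)), -8) = Add(Mul(2, Pow(A, 2)), -8) = Add(-8, Mul(2, Pow(A, 2))))
Function('E')(n, C) = Mul(n, Pow(Add(-8, Mul(2, Pow(n, 2))), -1))
Mul(-1, Function('E')(90, -33)) = Mul(-1, Mul(Rational(1, 2), 90, Pow(Add(-4, Pow(90, 2)), -1))) = Mul(-1, Mul(Rational(1, 2), 90, Pow(Add(-4, 8100), -1))) = Mul(-1, Mul(Rational(1, 2), 90, Pow(8096, -1))) = Mul(-1, Mul(Rational(1, 2), 90, Rational(1, 8096))) = Mul(-1, Rational(45, 8096)) = Rational(-45, 8096)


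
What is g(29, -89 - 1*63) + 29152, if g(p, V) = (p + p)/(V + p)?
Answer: 3585638/123 ≈ 29152.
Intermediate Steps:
g(p, V) = 2*p/(V + p) (g(p, V) = (2*p)/(V + p) = 2*p/(V + p))
g(29, -89 - 1*63) + 29152 = 2*29/((-89 - 1*63) + 29) + 29152 = 2*29/((-89 - 63) + 29) + 29152 = 2*29/(-152 + 29) + 29152 = 2*29/(-123) + 29152 = 2*29*(-1/123) + 29152 = -58/123 + 29152 = 3585638/123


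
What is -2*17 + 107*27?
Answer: 2855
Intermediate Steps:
-2*17 + 107*27 = -34 + 2889 = 2855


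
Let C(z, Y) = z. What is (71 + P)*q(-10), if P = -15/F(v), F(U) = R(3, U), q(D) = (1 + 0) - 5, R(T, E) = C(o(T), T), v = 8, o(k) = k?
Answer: -264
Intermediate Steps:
R(T, E) = T
q(D) = -4 (q(D) = 1 - 5 = -4)
F(U) = 3
P = -5 (P = -15/3 = -15*⅓ = -5)
(71 + P)*q(-10) = (71 - 5)*(-4) = 66*(-4) = -264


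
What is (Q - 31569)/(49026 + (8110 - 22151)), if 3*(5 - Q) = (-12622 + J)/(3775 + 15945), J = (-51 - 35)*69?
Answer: -466826921/517428150 ≈ -0.90221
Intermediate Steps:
J = -5934 (J = -86*69 = -5934)
Q = 78589/14790 (Q = 5 - (-12622 - 5934)/(3*(3775 + 15945)) = 5 - (-18556)/(3*19720) = 5 - 1/3*(-4639/4930) = 5 + 4639/14790 = 78589/14790 ≈ 5.3137)
(Q - 31569)/(49026 + (8110 - 22151)) = (78589/14790 - 31569)/(49026 + (8110 - 22151)) = -466826921/(14790*(49026 - 14041)) = -466826921/14790/34985 = -466826921/14790*1/34985 = -466826921/517428150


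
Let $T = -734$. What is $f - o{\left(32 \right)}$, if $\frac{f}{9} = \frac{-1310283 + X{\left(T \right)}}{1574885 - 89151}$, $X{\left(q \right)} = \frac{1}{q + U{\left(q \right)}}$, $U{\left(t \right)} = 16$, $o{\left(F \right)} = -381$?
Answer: $\frac{397967372817}{1066757012} \approx 373.06$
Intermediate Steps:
$X{\left(q \right)} = \frac{1}{16 + q}$ ($X{\left(q \right)} = \frac{1}{q + 16} = \frac{1}{16 + q}$)
$f = - \frac{8467048755}{1066757012}$ ($f = 9 \frac{-1310283 + \frac{1}{16 - 734}}{1574885 - 89151} = 9 \frac{-1310283 + \frac{1}{-718}}{1485734} = 9 \left(-1310283 - \frac{1}{718}\right) \frac{1}{1485734} = 9 \left(\left(- \frac{940783195}{718}\right) \frac{1}{1485734}\right) = 9 \left(- \frac{940783195}{1066757012}\right) = - \frac{8467048755}{1066757012} \approx -7.9372$)
$f - o{\left(32 \right)} = - \frac{8467048755}{1066757012} - -381 = - \frac{8467048755}{1066757012} + 381 = \frac{397967372817}{1066757012}$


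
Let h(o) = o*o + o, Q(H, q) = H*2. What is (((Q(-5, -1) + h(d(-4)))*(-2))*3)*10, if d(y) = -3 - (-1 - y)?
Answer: -1200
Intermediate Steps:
Q(H, q) = 2*H
d(y) = -2 + y (d(y) = -3 + (1 + y) = -2 + y)
h(o) = o + o² (h(o) = o² + o = o + o²)
(((Q(-5, -1) + h(d(-4)))*(-2))*3)*10 = (((2*(-5) + (-2 - 4)*(1 + (-2 - 4)))*(-2))*3)*10 = (((-10 - 6*(1 - 6))*(-2))*3)*10 = (((-10 - 6*(-5))*(-2))*3)*10 = (((-10 + 30)*(-2))*3)*10 = ((20*(-2))*3)*10 = -40*3*10 = -120*10 = -1200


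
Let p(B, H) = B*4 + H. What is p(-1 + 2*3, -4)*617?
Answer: 9872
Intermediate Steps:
p(B, H) = H + 4*B (p(B, H) = 4*B + H = H + 4*B)
p(-1 + 2*3, -4)*617 = (-4 + 4*(-1 + 2*3))*617 = (-4 + 4*(-1 + 6))*617 = (-4 + 4*5)*617 = (-4 + 20)*617 = 16*617 = 9872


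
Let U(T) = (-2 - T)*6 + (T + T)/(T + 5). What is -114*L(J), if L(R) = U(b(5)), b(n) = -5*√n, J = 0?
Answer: 1083 - 3477*√5 ≈ -6691.8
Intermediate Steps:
U(T) = -12 - 6*T + 2*T/(5 + T) (U(T) = (-12 - 6*T) + (2*T)/(5 + T) = (-12 - 6*T) + 2*T/(5 + T) = -12 - 6*T + 2*T/(5 + T))
L(R) = 2*(-405 + 100*√5)/(5 - 5*√5) (L(R) = 2*(-30 - (-100)*√5 - 3*(-5*√5)²)/(5 - 5*√5) = 2*(-30 + 100*√5 - 3*125)/(5 - 5*√5) = 2*(-30 + 100*√5 - 375)/(5 - 5*√5) = 2*(-405 + 100*√5)/(5 - 5*√5))
-114*L(J) = -114*(-19/2 + 61*√5/2) = 1083 - 3477*√5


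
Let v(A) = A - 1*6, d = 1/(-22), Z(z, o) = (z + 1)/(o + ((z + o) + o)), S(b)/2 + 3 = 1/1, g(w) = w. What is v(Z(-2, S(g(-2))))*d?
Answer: 83/308 ≈ 0.26948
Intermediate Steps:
S(b) = -4 (S(b) = -6 + 2/1 = -6 + 2*1 = -6 + 2 = -4)
Z(z, o) = (1 + z)/(z + 3*o) (Z(z, o) = (1 + z)/(o + ((o + z) + o)) = (1 + z)/(o + (z + 2*o)) = (1 + z)/(z + 3*o))
d = -1/22 ≈ -0.045455
v(A) = -6 + A (v(A) = A - 6 = -6 + A)
v(Z(-2, S(g(-2))))*d = (-6 + (1 - 2)/(-2 + 3*(-4)))*(-1/22) = (-6 - 1/(-2 - 12))*(-1/22) = (-6 - 1/(-14))*(-1/22) = (-6 - 1/14*(-1))*(-1/22) = (-6 + 1/14)*(-1/22) = -83/14*(-1/22) = 83/308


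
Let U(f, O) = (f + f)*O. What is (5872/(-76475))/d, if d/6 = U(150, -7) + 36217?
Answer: -2936/7827292725 ≈ -3.7510e-7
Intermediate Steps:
U(f, O) = 2*O*f (U(f, O) = (2*f)*O = 2*O*f)
d = 204702 (d = 6*(2*(-7)*150 + 36217) = 6*(-2100 + 36217) = 6*34117 = 204702)
(5872/(-76475))/d = (5872/(-76475))/204702 = (5872*(-1/76475))*(1/204702) = -5872/76475*1/204702 = -2936/7827292725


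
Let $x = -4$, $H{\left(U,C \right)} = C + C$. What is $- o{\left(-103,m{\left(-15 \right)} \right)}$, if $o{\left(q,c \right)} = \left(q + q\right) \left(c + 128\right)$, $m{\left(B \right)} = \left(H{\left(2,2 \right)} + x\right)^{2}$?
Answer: $26368$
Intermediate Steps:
$H{\left(U,C \right)} = 2 C$
$m{\left(B \right)} = 0$ ($m{\left(B \right)} = \left(2 \cdot 2 - 4\right)^{2} = \left(4 - 4\right)^{2} = 0^{2} = 0$)
$o{\left(q,c \right)} = 2 q \left(128 + c\right)$
$- o{\left(-103,m{\left(-15 \right)} \right)} = - 2 \left(-103\right) \left(128 + 0\right) = - 2 \left(-103\right) 128 = \left(-1\right) \left(-26368\right) = 26368$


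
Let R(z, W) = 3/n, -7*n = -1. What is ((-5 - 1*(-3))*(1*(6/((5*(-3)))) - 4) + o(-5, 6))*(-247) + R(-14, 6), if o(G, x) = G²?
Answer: -41638/5 ≈ -8327.6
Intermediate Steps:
n = ⅐ (n = -⅐*(-1) = ⅐ ≈ 0.14286)
R(z, W) = 21 (R(z, W) = 3/(⅐) = 3*7 = 21)
((-5 - 1*(-3))*(1*(6/((5*(-3)))) - 4) + o(-5, 6))*(-247) + R(-14, 6) = ((-5 - 1*(-3))*(1*(6/((5*(-3)))) - 4) + (-5)²)*(-247) + 21 = ((-5 + 3)*(1*(6/(-15)) - 4) + 25)*(-247) + 21 = (-2*(1*(6*(-1/15)) - 4) + 25)*(-247) + 21 = (-2*(1*(-⅖) - 4) + 25)*(-247) + 21 = (-2*(-⅖ - 4) + 25)*(-247) + 21 = (-2*(-22/5) + 25)*(-247) + 21 = (44/5 + 25)*(-247) + 21 = (169/5)*(-247) + 21 = -41743/5 + 21 = -41638/5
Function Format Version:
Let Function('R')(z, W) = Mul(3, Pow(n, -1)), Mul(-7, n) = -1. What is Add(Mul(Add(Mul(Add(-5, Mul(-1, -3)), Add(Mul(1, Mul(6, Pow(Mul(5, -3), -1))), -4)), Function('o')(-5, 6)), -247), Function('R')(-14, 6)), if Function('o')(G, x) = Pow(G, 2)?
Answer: Rational(-41638, 5) ≈ -8327.6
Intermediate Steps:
n = Rational(1, 7) (n = Mul(Rational(-1, 7), -1) = Rational(1, 7) ≈ 0.14286)
Function('R')(z, W) = 21 (Function('R')(z, W) = Mul(3, Pow(Rational(1, 7), -1)) = Mul(3, 7) = 21)
Add(Mul(Add(Mul(Add(-5, Mul(-1, -3)), Add(Mul(1, Mul(6, Pow(Mul(5, -3), -1))), -4)), Function('o')(-5, 6)), -247), Function('R')(-14, 6)) = Add(Mul(Add(Mul(Add(-5, Mul(-1, -3)), Add(Mul(1, Mul(6, Pow(Mul(5, -3), -1))), -4)), Pow(-5, 2)), -247), 21) = Add(Mul(Add(Mul(Add(-5, 3), Add(Mul(1, Mul(6, Pow(-15, -1))), -4)), 25), -247), 21) = Add(Mul(Add(Mul(-2, Add(Mul(1, Mul(6, Rational(-1, 15))), -4)), 25), -247), 21) = Add(Mul(Add(Mul(-2, Add(Mul(1, Rational(-2, 5)), -4)), 25), -247), 21) = Add(Mul(Add(Mul(-2, Add(Rational(-2, 5), -4)), 25), -247), 21) = Add(Mul(Add(Mul(-2, Rational(-22, 5)), 25), -247), 21) = Add(Mul(Add(Rational(44, 5), 25), -247), 21) = Add(Mul(Rational(169, 5), -247), 21) = Add(Rational(-41743, 5), 21) = Rational(-41638, 5)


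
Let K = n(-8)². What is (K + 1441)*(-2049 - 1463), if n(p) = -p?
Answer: -5285560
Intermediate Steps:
K = 64 (K = (-1*(-8))² = 8² = 64)
(K + 1441)*(-2049 - 1463) = (64 + 1441)*(-2049 - 1463) = 1505*(-3512) = -5285560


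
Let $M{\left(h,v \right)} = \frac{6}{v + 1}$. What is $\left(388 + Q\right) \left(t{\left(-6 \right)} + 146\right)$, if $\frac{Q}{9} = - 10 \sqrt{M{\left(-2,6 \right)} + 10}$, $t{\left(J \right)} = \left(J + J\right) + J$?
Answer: $49664 - \frac{23040 \sqrt{133}}{7} \approx 11705.0$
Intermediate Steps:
$M{\left(h,v \right)} = \frac{6}{1 + v}$
$t{\left(J \right)} = 3 J$ ($t{\left(J \right)} = 2 J + J = 3 J$)
$Q = - \frac{180 \sqrt{133}}{7}$ ($Q = 9 \left(- 10 \sqrt{\frac{6}{1 + 6} + 10}\right) = 9 \left(- 10 \sqrt{\frac{6}{7} + 10}\right) = 9 \left(- 10 \sqrt{\frac{76}{7}}\right) = 9 \left(- 10 \frac{2 \sqrt{133}}{7}\right) = 9 \left(- \frac{20 \sqrt{133}}{7}\right) = - \frac{180 \sqrt{133}}{7} \approx -296.55$)
$\left(388 + Q\right) \left(t{\left(-6 \right)} + 146\right) = \left(388 - \frac{180 \sqrt{133}}{7}\right) \left(3 \left(-6\right) + 146\right) = \left(388 - \frac{180 \sqrt{133}}{7}\right) \left(-18 + 146\right) = \left(388 - \frac{180 \sqrt{133}}{7}\right) 128 = 49664 - \frac{23040 \sqrt{133}}{7}$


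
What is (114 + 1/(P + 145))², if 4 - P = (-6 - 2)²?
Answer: 93915481/7225 ≈ 12999.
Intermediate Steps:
P = -60 (P = 4 - (-6 - 2)² = 4 - 1*(-8)² = 4 - 1*64 = 4 - 64 = -60)
(114 + 1/(P + 145))² = (114 + 1/(-60 + 145))² = (114 + 1/85)² = (9691/85)² = 93915481/7225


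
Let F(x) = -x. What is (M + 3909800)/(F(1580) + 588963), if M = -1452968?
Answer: 2456832/587383 ≈ 4.1827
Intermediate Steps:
(M + 3909800)/(F(1580) + 588963) = (-1452968 + 3909800)/(-1*1580 + 588963) = 2456832/(-1580 + 588963) = 2456832/587383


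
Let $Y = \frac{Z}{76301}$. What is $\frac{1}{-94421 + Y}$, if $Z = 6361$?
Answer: $- \frac{76301}{7204410360} \approx -1.0591 \cdot 10^{-5}$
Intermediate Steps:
$Y = \frac{6361}{76301} \approx 0.083367$
$\frac{1}{-94421 + Y} = \frac{1}{-94421 + \frac{6361}{76301}} = \frac{1}{- \frac{7204410360}{76301}} = - \frac{76301}{7204410360}$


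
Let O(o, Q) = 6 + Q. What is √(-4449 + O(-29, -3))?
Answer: 3*I*√494 ≈ 66.678*I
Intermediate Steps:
√(-4449 + O(-29, -3)) = √(-4449 + (6 - 3)) = √(-4449 + 3) = √(-4446) = 3*I*√494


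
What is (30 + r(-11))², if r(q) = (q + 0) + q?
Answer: 64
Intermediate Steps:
r(q) = 2*q (r(q) = q + q = 2*q)
(30 + r(-11))² = (30 + 2*(-11))² = (30 - 22)² = 8² = 64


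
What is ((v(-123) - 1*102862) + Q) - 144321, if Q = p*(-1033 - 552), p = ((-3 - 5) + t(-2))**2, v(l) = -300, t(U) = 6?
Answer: -253823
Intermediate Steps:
p = 4 (p = ((-3 - 5) + 6)**2 = (-8 + 6)**2 = (-2)**2 = 4)
Q = -6340 (Q = 4*(-1033 - 552) = 4*(-1585) = -6340)
((v(-123) - 1*102862) + Q) - 144321 = ((-300 - 1*102862) - 6340) - 144321 = ((-300 - 102862) - 6340) - 144321 = (-103162 - 6340) - 144321 = -109502 - 144321 = -253823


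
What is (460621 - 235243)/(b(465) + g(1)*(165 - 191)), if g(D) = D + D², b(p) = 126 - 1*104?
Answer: -37563/5 ≈ -7512.6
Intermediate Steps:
b(p) = 22 (b(p) = 126 - 104 = 22)
(460621 - 235243)/(b(465) + g(1)*(165 - 191)) = (460621 - 235243)/(22 + (1*(1 + 1))*(165 - 191)) = 225378/(22 + (1*2)*(-26)) = 225378/(22 + 2*(-26)) = 225378/(22 - 52) = 225378/(-30) = 225378*(-1/30) = -37563/5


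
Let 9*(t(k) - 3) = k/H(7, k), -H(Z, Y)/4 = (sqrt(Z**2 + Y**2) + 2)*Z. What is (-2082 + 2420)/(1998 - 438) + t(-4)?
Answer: 247193/76860 + sqrt(65)/3843 ≈ 3.2182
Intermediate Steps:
H(Z, Y) = -4*Z*(2 + sqrt(Y**2 + Z**2)) (H(Z, Y) = -4*(sqrt(Z**2 + Y**2) + 2)*Z = -4*(sqrt(Y**2 + Z**2) + 2)*Z = -4*(2 + sqrt(Y**2 + Z**2))*Z = -4*Z*(2 + sqrt(Y**2 + Z**2)))
t(k) = 3 + k/(9*(-56 - 28*sqrt(49 + k**2))) (t(k) = 3 + (k/((-4*7*(2 + sqrt(k**2 + 7**2)))))/9 = 3 + (k/((-4*7*(2 + sqrt(k**2 + 49)))))/9 = 3 + (k/((-4*7*(2 + sqrt(49 + k**2)))))/9 = 3 + (k/(-56 - 28*sqrt(49 + k**2)))/9 = 3 + k/(9*(-56 - 28*sqrt(49 + k**2))))
(-2082 + 2420)/(1998 - 438) + t(-4) = (-2082 + 2420)/(1998 - 438) + (1512 - 1*(-4) + 756*sqrt(49 + (-4)**2))/(252*(2 + sqrt(49 + (-4)**2))) = 338/1560 + (1512 + 4 + 756*sqrt(49 + 16))/(252*(2 + sqrt(49 + 16))) = 338*(1/1560) + (1512 + 4 + 756*sqrt(65))/(252*(2 + sqrt(65))) = 13/60 + (1516 + 756*sqrt(65))/(252*(2 + sqrt(65)))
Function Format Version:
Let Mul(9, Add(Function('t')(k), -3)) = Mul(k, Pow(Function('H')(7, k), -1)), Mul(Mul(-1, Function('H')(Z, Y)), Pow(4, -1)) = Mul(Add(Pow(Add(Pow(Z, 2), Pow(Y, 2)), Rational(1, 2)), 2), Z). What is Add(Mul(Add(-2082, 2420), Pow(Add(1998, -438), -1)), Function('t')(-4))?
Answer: Add(Rational(247193, 76860), Mul(Rational(1, 3843), Pow(65, Rational(1, 2)))) ≈ 3.2182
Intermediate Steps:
Function('H')(Z, Y) = Mul(-4, Z, Add(2, Pow(Add(Pow(Y, 2), Pow(Z, 2)), Rational(1, 2)))) (Function('H')(Z, Y) = Mul(-4, Mul(Add(Pow(Add(Pow(Z, 2), Pow(Y, 2)), Rational(1, 2)), 2), Z)) = Mul(-4, Mul(Add(Pow(Add(Pow(Y, 2), Pow(Z, 2)), Rational(1, 2)), 2), Z)) = Mul(-4, Mul(Add(2, Pow(Add(Pow(Y, 2), Pow(Z, 2)), Rational(1, 2))), Z)) = Mul(-4, Mul(Z, Add(2, Pow(Add(Pow(Y, 2), Pow(Z, 2)), Rational(1, 2))))) = Mul(-4, Z, Add(2, Pow(Add(Pow(Y, 2), Pow(Z, 2)), Rational(1, 2)))))
Function('t')(k) = Add(3, Mul(Rational(1, 9), k, Pow(Add(-56, Mul(-28, Pow(Add(49, Pow(k, 2)), Rational(1, 2)))), -1))) (Function('t')(k) = Add(3, Mul(Rational(1, 9), Mul(k, Pow(Mul(-4, 7, Add(2, Pow(Add(Pow(k, 2), Pow(7, 2)), Rational(1, 2)))), -1)))) = Add(3, Mul(Rational(1, 9), Mul(k, Pow(Mul(-4, 7, Add(2, Pow(Add(Pow(k, 2), 49), Rational(1, 2)))), -1)))) = Add(3, Mul(Rational(1, 9), Mul(k, Pow(Mul(-4, 7, Add(2, Pow(Add(49, Pow(k, 2)), Rational(1, 2)))), -1)))) = Add(3, Mul(Rational(1, 9), Mul(k, Pow(Add(-56, Mul(-28, Pow(Add(49, Pow(k, 2)), Rational(1, 2)))), -1)))) = Add(3, Mul(Rational(1, 9), k, Pow(Add(-56, Mul(-28, Pow(Add(49, Pow(k, 2)), Rational(1, 2)))), -1))))
Add(Mul(Add(-2082, 2420), Pow(Add(1998, -438), -1)), Function('t')(-4)) = Add(Mul(Add(-2082, 2420), Pow(Add(1998, -438), -1)), Mul(Rational(1, 252), Pow(Add(2, Pow(Add(49, Pow(-4, 2)), Rational(1, 2))), -1), Add(1512, Mul(-1, -4), Mul(756, Pow(Add(49, Pow(-4, 2)), Rational(1, 2)))))) = Add(Mul(338, Pow(1560, -1)), Mul(Rational(1, 252), Pow(Add(2, Pow(Add(49, 16), Rational(1, 2))), -1), Add(1512, 4, Mul(756, Pow(Add(49, 16), Rational(1, 2)))))) = Add(Mul(338, Rational(1, 1560)), Mul(Rational(1, 252), Pow(Add(2, Pow(65, Rational(1, 2))), -1), Add(1512, 4, Mul(756, Pow(65, Rational(1, 2)))))) = Add(Rational(13, 60), Mul(Rational(1, 252), Pow(Add(2, Pow(65, Rational(1, 2))), -1), Add(1516, Mul(756, Pow(65, Rational(1, 2))))))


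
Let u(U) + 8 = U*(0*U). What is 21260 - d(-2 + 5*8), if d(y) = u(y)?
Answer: 21268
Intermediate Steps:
u(U) = -8 (u(U) = -8 + U*(0*U) = -8 + U*0 = -8 + 0 = -8)
d(y) = -8
21260 - d(-2 + 5*8) = 21260 - 1*(-8) = 21260 + 8 = 21268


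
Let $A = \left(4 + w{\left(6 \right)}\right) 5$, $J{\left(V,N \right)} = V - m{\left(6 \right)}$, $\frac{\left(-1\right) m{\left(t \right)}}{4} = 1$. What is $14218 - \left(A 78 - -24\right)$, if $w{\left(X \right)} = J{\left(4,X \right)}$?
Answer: $9514$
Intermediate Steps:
$m{\left(t \right)} = -4$ ($m{\left(t \right)} = \left(-4\right) 1 = -4$)
$J{\left(V,N \right)} = 4 + V$ ($J{\left(V,N \right)} = V - -4 = V + 4 = 4 + V$)
$w{\left(X \right)} = 8$ ($w{\left(X \right)} = 4 + 4 = 8$)
$A = 60$ ($A = \left(4 + 8\right) 5 = 12 \cdot 5 = 60$)
$14218 - \left(A 78 - -24\right) = 14218 - \left(60 \cdot 78 - -24\right) = 14218 - \left(4680 + \left(-31 + 55\right)\right) = 14218 - \left(4680 + 24\right) = 14218 - 4704 = 9514$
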